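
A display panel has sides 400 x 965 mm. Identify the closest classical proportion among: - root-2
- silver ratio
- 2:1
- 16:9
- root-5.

silver ratio

Ratio = 965 / 400 ≈ 2.413.
Distances: root-2 1.414 (Δ 0.999); silver ratio 2.414 (Δ 0.001); 2:1 2.000 (Δ 0.413); 16:9 1.778 (Δ 0.635); root-5 2.236 (Δ 0.177).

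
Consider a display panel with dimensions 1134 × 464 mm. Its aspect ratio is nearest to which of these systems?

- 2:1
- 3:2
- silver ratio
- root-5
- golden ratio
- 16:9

Ratio = 1134 / 464 ≈ 2.444.
Distances: 2:1 2.000 (Δ 0.444); 3:2 1.500 (Δ 0.944); silver ratio 2.414 (Δ 0.030); root-5 2.236 (Δ 0.208); golden ratio 1.618 (Δ 0.826); 16:9 1.778 (Δ 0.666).

silver ratio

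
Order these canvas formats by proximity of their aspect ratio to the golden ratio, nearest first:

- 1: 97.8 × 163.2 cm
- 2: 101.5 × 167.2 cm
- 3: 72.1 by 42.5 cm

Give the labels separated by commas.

1: 163.2/97.8 ≈ 1.669 → |1.669 − 1.618| = 0.051
2: 167.2/101.5 ≈ 1.647 → |1.647 − 1.618| = 0.029
3: 72.1/42.5 ≈ 1.696 → |1.696 − 1.618| = 0.078

2, 1, 3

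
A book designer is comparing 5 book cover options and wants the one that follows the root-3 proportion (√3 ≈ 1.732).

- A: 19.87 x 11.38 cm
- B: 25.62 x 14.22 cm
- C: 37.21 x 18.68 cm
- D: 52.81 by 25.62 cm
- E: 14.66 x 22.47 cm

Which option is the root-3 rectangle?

Ratios (long/short): A ≈ 1.746; B ≈ 1.802; C ≈ 1.992; D ≈ 2.061; E ≈ 1.533.
root-3 ≈ 1.732; option A is nearest (Δ 0.014).

A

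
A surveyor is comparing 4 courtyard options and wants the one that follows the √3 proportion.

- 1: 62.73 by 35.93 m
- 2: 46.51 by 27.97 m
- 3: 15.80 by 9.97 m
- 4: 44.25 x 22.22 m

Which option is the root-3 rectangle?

Target root-3 ≈ 1.732.
1: 1.746 (Δ0.014)  2: 1.663 (Δ0.069)  3: 1.585 (Δ0.147)  4: 1.991 (Δ0.259)

1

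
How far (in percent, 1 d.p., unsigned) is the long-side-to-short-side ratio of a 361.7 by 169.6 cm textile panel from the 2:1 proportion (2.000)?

6.6%

Ratio = 361.7 / 169.6 ≈ 2.1327.
Ideal 2:1 = 2.0000. |2.1327 − 2.0000| / 2.0000 ≈ 6.63% → 6.6%.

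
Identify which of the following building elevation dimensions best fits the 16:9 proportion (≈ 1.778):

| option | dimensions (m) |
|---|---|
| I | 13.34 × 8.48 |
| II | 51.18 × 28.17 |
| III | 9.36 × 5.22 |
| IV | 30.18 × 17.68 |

III

Target 16:9 ≈ 1.778.
I: 1.573 (Δ0.205)  II: 1.817 (Δ0.039)  III: 1.793 (Δ0.015)  IV: 1.707 (Δ0.071)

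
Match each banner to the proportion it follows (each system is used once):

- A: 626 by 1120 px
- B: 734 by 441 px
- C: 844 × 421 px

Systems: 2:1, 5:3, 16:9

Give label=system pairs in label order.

A = 1120/626 ≈ 1.789 → 16:9 (1.778)
B = 734/441 ≈ 1.664 → 5:3 (1.667)
C = 844/421 ≈ 2.005 → 2:1 (2.000)

A=16:9, B=5:3, C=2:1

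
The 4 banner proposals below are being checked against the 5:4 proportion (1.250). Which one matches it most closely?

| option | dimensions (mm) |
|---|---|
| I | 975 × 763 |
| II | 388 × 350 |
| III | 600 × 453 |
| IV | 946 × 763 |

IV

Target 5:4 ≈ 1.250.
I: 1.278 (Δ0.028)  II: 1.109 (Δ0.141)  III: 1.325 (Δ0.075)  IV: 1.240 (Δ0.010)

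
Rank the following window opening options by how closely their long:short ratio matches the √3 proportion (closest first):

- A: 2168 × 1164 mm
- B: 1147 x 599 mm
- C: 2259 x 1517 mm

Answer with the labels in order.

A, B, C

A: 2168/1164 ≈ 1.863 → |1.863 − 1.732| = 0.131
B: 1147/599 ≈ 1.915 → |1.915 − 1.732| = 0.183
C: 2259/1517 ≈ 1.489 → |1.489 − 1.732| = 0.243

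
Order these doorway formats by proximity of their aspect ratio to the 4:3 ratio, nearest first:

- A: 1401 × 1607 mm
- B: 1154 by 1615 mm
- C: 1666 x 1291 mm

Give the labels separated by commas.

A: 1607/1401 ≈ 1.147 → |1.147 − 1.333| = 0.186
B: 1615/1154 ≈ 1.399 → |1.399 − 1.333| = 0.066
C: 1666/1291 ≈ 1.290 → |1.290 − 1.333| = 0.043

C, B, A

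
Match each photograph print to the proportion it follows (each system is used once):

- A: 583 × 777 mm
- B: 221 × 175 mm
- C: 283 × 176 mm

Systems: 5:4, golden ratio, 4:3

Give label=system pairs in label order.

A=4:3, B=5:4, C=golden ratio

Ratios: A ≈ 1.333; B ≈ 1.263; C ≈ 1.608.
Targets: 5:4 ≈ 1.250; golden ratio ≈ 1.618; 4:3 ≈ 1.333.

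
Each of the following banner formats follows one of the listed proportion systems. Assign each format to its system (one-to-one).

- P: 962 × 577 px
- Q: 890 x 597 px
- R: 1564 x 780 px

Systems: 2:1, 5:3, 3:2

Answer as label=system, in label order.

P=5:3, Q=3:2, R=2:1

P = 962/577 ≈ 1.667 → 5:3 (1.667)
Q = 890/597 ≈ 1.491 → 3:2 (1.500)
R = 1564/780 ≈ 2.005 → 2:1 (2.000)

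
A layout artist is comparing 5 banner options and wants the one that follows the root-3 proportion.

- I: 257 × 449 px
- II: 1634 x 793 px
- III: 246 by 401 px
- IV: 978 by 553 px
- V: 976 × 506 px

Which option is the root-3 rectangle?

I

Ratios (long/short): I ≈ 1.747; II ≈ 2.061; III ≈ 1.630; IV ≈ 1.769; V ≈ 1.929.
root-3 ≈ 1.732; option I is nearest (Δ 0.015).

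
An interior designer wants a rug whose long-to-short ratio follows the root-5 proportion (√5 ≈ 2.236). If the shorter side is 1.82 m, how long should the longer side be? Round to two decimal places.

4.07 m

root-5 ≈ 2.23607.
Longer side = 1.82 × 2.23607 ≈ 4.0696 → 4.07 m.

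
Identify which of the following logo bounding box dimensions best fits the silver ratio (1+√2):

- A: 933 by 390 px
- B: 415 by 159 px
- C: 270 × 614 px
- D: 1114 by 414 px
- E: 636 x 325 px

Ratios (long/short): A ≈ 2.392; B ≈ 2.610; C ≈ 2.274; D ≈ 2.691; E ≈ 1.957.
silver ratio ≈ 2.414; option A is nearest (Δ 0.022).

A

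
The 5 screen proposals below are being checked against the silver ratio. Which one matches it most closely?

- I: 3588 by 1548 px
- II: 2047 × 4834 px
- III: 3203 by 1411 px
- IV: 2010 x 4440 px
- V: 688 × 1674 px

V

Ratios (long/short): I ≈ 2.318; II ≈ 2.362; III ≈ 2.270; IV ≈ 2.209; V ≈ 2.433.
silver ratio ≈ 2.414; option V is nearest (Δ 0.019).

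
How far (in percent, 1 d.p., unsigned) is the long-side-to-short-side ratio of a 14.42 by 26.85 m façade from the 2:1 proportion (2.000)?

6.9%

Ratio = 26.85 / 14.42 ≈ 1.8620.
Ideal 2:1 = 2.0000. |1.8620 − 2.0000| / 2.0000 ≈ 6.90% → 6.9%.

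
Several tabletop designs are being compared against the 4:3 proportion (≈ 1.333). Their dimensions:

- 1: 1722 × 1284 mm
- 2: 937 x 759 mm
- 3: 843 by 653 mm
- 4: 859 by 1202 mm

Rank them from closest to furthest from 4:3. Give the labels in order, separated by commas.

1, 3, 4, 2

1: 1722/1284 ≈ 1.341 → |1.341 − 1.333| = 0.008
2: 937/759 ≈ 1.235 → |1.235 − 1.333| = 0.098
3: 843/653 ≈ 1.291 → |1.291 − 1.333| = 0.042
4: 1202/859 ≈ 1.399 → |1.399 − 1.333| = 0.066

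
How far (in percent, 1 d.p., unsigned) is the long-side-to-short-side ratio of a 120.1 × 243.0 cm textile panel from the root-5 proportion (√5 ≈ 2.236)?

9.5%

Ratio = 243.0 / 120.1 ≈ 2.0233.
Ideal root-5 ≈ 2.2361. |2.0233 − 2.2361| / 2.2361 ≈ 9.52% → 9.5%.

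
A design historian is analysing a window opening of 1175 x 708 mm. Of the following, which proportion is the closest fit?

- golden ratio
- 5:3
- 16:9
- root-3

5:3

1175/708 ≈ 1.660. Nearest candidates are 5:3 (1.667, off by 0.007) and golden ratio (1.618, off by 0.042).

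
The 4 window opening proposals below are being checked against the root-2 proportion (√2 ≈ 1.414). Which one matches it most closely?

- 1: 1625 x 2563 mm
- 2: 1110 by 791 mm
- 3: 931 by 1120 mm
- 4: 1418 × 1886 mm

2

Ratios (long/short): 1 ≈ 1.577; 2 ≈ 1.403; 3 ≈ 1.203; 4 ≈ 1.330.
root-2 ≈ 1.414; option 2 is nearest (Δ 0.011).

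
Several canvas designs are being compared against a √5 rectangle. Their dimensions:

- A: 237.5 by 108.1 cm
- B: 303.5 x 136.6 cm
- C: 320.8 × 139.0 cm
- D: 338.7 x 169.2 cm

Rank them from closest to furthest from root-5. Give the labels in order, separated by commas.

A: 237.5/108.1 ≈ 2.197 → |2.197 − 2.236| = 0.039
B: 303.5/136.6 ≈ 2.222 → |2.222 − 2.236| = 0.014
C: 320.8/139.0 ≈ 2.308 → |2.308 − 2.236| = 0.072
D: 338.7/169.2 ≈ 2.002 → |2.002 − 2.236| = 0.234

B, A, C, D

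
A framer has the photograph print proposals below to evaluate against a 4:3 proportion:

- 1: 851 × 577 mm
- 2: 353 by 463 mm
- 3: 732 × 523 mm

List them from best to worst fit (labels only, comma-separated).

Ratios: 1 = 851 / 577 ≈ 1.475; 2 = 463 / 353 ≈ 1.312; 3 = 732 / 523 ≈ 1.400.
|Δ from 1.333|: 1 0.142; 2 0.021; 3 0.067.

2, 3, 1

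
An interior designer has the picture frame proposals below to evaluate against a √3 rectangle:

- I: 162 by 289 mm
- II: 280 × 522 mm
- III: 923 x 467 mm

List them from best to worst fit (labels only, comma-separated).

I: 289/162 ≈ 1.784 → |1.784 − 1.732| = 0.052
II: 522/280 ≈ 1.864 → |1.864 − 1.732| = 0.132
III: 923/467 ≈ 1.976 → |1.976 − 1.732| = 0.244

I, II, III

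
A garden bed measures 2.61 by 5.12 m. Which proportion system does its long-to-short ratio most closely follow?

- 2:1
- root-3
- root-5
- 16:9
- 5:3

Ratio = 5.12 / 2.61 ≈ 1.962.
Distances: 2:1 2.000 (Δ 0.038); root-3 1.732 (Δ 0.230); root-5 2.236 (Δ 0.274); 16:9 1.778 (Δ 0.184); 5:3 1.667 (Δ 0.295).

2:1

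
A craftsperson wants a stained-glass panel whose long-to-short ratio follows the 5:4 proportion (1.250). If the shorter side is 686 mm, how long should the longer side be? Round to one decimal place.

5:4 = 1.25000.
Longer side = 686 × 1.25000 ≈ 857.500 → 857.5 mm.

857.5 mm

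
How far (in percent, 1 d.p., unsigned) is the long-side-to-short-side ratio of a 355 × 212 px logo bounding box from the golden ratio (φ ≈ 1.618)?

Ratio = 355 / 212 ≈ 1.6745.
Ideal golden ratio ≈ 1.6180. |1.6745 − 1.6180| / 1.6180 ≈ 3.49% → 3.5%.

3.5%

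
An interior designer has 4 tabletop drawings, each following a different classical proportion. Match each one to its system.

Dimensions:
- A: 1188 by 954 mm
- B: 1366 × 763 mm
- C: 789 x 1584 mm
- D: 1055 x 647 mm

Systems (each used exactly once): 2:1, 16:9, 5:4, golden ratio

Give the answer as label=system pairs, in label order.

A=5:4, B=16:9, C=2:1, D=golden ratio

Ratios: A ≈ 1.245; B ≈ 1.790; C ≈ 2.008; D ≈ 1.631.
Targets: 2:1 ≈ 2.000; 16:9 ≈ 1.778; 5:4 ≈ 1.250; golden ratio ≈ 1.618.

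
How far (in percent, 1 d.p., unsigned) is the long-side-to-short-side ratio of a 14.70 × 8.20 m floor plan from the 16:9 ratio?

0.8%

Ratio = 14.70 / 8.20 ≈ 1.7927.
Ideal 16:9 ≈ 1.7778. |1.7927 − 1.7778| / 1.7778 ≈ 0.84% → 0.8%.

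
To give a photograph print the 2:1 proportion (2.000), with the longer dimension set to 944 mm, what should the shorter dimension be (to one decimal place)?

472.0 mm

2:1 = 2.00000.
Shorter side = 944 ÷ 2.00000 ≈ 472.000 → 472.0 mm.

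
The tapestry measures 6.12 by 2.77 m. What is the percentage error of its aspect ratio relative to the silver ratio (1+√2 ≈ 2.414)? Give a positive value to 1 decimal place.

Ratio = 6.12 / 2.77 ≈ 2.2094.
Ideal silver ratio ≈ 2.4142. |2.2094 − 2.4142| / 2.4142 ≈ 8.48% → 8.5%.

8.5%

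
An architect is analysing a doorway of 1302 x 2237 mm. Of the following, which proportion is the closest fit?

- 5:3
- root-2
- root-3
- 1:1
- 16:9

2237/1302 ≈ 1.718. Nearest candidates are root-3 (1.732, off by 0.014) and 5:3 (1.667, off by 0.051).

root-3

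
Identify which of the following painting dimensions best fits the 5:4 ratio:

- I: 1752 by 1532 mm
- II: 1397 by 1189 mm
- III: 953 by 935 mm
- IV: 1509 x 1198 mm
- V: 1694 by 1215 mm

IV

Target 5:4 ≈ 1.250.
I: 1.144 (Δ0.106)  II: 1.175 (Δ0.075)  III: 1.019 (Δ0.231)  IV: 1.260 (Δ0.010)  V: 1.394 (Δ0.144)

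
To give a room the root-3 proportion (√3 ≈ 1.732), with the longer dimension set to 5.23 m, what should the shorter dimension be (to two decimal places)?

root-3 ≈ 1.73205.
Shorter side = 5.23 ÷ 1.73205 ≈ 3.0195 → 3.02 m.

3.02 m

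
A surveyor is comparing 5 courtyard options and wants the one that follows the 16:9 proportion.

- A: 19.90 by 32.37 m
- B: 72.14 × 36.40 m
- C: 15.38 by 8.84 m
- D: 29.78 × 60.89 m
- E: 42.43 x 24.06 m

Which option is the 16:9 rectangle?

E

Target 16:9 ≈ 1.778.
A: 1.627 (Δ0.151)  B: 1.982 (Δ0.204)  C: 1.740 (Δ0.038)  D: 2.045 (Δ0.267)  E: 1.764 (Δ0.014)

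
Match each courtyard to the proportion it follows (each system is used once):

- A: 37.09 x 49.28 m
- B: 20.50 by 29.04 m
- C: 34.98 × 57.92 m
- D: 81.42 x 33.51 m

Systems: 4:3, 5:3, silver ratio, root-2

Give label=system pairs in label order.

A=4:3, B=root-2, C=5:3, D=silver ratio

A = 49.28/37.09 ≈ 1.329 → 4:3 (1.333)
B = 29.04/20.50 ≈ 1.417 → root-2 (1.414)
C = 57.92/34.98 ≈ 1.656 → 5:3 (1.667)
D = 81.42/33.51 ≈ 2.430 → silver ratio (2.414)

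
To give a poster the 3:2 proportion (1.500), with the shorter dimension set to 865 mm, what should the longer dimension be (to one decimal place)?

3:2 = 1.50000.
Longer side = 865 × 1.50000 ≈ 1297.500 → 1297.5 mm.

1297.5 mm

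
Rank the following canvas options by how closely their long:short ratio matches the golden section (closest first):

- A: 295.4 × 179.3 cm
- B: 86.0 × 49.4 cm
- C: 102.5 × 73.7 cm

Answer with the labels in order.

Ratios: A = 295.4 / 179.3 ≈ 1.648; B = 86.0 / 49.4 ≈ 1.741; C = 102.5 / 73.7 ≈ 1.391.
|Δ from 1.618|: A 0.030; B 0.123; C 0.227.

A, B, C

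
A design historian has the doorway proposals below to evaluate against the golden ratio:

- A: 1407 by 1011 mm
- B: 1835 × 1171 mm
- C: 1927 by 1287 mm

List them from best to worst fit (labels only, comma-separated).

Ratios: A = 1407 / 1011 ≈ 1.392; B = 1835 / 1171 ≈ 1.567; C = 1927 / 1287 ≈ 1.497.
|Δ from 1.618|: A 0.226; B 0.051; C 0.121.

B, C, A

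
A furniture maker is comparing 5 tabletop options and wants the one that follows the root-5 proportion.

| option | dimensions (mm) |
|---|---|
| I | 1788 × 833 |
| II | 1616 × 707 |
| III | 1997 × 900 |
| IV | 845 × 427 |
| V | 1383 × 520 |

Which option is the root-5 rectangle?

Target root-5 ≈ 2.236.
I: 2.146 (Δ0.090)  II: 2.286 (Δ0.050)  III: 2.219 (Δ0.017)  IV: 1.979 (Δ0.257)  V: 2.660 (Δ0.424)

III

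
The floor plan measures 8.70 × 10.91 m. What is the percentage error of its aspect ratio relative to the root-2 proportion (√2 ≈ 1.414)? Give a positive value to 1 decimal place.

11.3%

Ratio = 10.91 / 8.70 ≈ 1.2540.
Ideal root-2 ≈ 1.4142. |1.2540 − 1.4142| / 1.4142 ≈ 11.33% → 11.3%.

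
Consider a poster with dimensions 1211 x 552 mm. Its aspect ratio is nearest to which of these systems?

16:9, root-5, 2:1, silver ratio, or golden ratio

1211/552 ≈ 2.194. Nearest candidates are root-5 (2.236, off by 0.042) and 2:1 (2.000, off by 0.194).

root-5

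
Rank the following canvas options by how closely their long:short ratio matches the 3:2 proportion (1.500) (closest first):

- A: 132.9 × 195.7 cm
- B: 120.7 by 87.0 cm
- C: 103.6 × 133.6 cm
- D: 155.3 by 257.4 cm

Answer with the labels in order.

A, B, D, C

Ratios: A = 195.7 / 132.9 ≈ 1.473; B = 120.7 / 87.0 ≈ 1.387; C = 133.6 / 103.6 ≈ 1.290; D = 257.4 / 155.3 ≈ 1.657.
|Δ from 1.500|: A 0.027; B 0.113; C 0.210; D 0.157.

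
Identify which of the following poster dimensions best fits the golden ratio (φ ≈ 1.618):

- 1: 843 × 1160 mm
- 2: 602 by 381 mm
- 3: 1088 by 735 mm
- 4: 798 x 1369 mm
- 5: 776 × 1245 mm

5

Target golden ratio ≈ 1.618.
1: 1.376 (Δ0.242)  2: 1.580 (Δ0.038)  3: 1.480 (Δ0.138)  4: 1.716 (Δ0.098)  5: 1.604 (Δ0.014)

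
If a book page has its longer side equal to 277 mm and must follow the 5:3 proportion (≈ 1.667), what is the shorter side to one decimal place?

5:3 ≈ 1.66667.
Shorter side = 277 ÷ 1.66667 ≈ 166.200 → 166.2 mm.

166.2 mm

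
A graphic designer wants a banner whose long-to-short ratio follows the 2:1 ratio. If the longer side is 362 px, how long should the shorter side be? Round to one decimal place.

181.0 px

2:1 = 2.00000.
Shorter side = 362 ÷ 2.00000 ≈ 181.000 → 181.0 px.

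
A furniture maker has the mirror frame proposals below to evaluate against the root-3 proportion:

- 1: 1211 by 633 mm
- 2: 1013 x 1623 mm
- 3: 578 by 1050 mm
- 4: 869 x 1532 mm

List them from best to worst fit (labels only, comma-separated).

Ratios: 1 = 1211 / 633 ≈ 1.913; 2 = 1623 / 1013 ≈ 1.602; 3 = 1050 / 578 ≈ 1.817; 4 = 1532 / 869 ≈ 1.763.
|Δ from 1.732|: 1 0.181; 2 0.130; 3 0.085; 4 0.031.

4, 3, 2, 1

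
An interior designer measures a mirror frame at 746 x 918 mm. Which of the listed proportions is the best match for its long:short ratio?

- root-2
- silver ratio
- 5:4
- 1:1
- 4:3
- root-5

5:4

918/746 ≈ 1.231. Nearest candidates are 5:4 (1.250, off by 0.019) and 4:3 (1.333, off by 0.102).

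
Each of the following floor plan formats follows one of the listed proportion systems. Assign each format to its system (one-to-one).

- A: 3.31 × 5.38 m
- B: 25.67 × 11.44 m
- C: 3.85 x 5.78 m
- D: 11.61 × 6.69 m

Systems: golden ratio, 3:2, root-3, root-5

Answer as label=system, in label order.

A = 5.38/3.31 ≈ 1.625 → golden ratio (1.618)
B = 25.67/11.44 ≈ 2.244 → root-5 (2.236)
C = 5.78/3.85 ≈ 1.501 → 3:2 (1.500)
D = 11.61/6.69 ≈ 1.735 → root-3 (1.732)

A=golden ratio, B=root-5, C=3:2, D=root-3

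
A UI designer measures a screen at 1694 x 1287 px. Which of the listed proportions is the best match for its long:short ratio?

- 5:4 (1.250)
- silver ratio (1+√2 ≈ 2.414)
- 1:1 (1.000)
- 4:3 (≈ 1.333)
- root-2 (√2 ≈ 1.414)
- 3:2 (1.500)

4:3

1694/1287 ≈ 1.316. Nearest candidates are 4:3 (1.333, off by 0.017) and 5:4 (1.250, off by 0.066).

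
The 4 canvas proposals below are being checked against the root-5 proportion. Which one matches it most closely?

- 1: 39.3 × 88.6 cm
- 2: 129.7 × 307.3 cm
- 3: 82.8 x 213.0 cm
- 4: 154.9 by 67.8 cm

1

Target root-5 ≈ 2.236.
1: 2.254 (Δ0.018)  2: 2.369 (Δ0.133)  3: 2.572 (Δ0.336)  4: 2.285 (Δ0.049)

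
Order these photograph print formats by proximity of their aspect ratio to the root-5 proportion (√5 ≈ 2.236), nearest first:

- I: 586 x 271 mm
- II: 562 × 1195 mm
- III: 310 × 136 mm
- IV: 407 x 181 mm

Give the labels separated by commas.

IV, III, I, II

Ratios: I = 586 / 271 ≈ 2.162; II = 1195 / 562 ≈ 2.126; III = 310 / 136 ≈ 2.279; IV = 407 / 181 ≈ 2.249.
|Δ from 2.236|: I 0.074; II 0.110; III 0.043; IV 0.013.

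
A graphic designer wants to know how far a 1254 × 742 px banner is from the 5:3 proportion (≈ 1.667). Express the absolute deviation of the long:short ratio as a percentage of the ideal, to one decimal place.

1.4%

Ratio = 1254 / 742 ≈ 1.6900.
Ideal 5:3 ≈ 1.6667. |1.6900 − 1.6667| / 1.6667 ≈ 1.40% → 1.4%.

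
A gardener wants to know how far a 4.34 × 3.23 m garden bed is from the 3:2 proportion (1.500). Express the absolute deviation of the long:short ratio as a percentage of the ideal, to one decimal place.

10.4%

Ratio = 4.34 / 3.23 ≈ 1.3437.
Ideal 3:2 = 1.5000. |1.3437 − 1.5000| / 1.5000 ≈ 10.42% → 10.4%.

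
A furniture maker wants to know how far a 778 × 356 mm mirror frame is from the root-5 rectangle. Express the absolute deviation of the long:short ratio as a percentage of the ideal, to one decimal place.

Ratio = 778 / 356 ≈ 2.1854.
Ideal root-5 ≈ 2.2361. |2.1854 − 2.2361| / 2.2361 ≈ 2.27% → 2.3%.

2.3%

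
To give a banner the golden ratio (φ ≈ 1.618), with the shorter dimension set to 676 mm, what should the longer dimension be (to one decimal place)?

1093.8 mm

golden ratio ≈ 1.61803.
Longer side = 676 × 1.61803 ≈ 1093.788 → 1093.8 mm.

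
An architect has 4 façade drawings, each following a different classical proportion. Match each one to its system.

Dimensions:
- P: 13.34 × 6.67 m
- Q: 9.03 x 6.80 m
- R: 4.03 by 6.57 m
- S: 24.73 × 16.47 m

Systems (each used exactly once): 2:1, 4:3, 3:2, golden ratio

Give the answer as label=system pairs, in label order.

P=2:1, Q=4:3, R=golden ratio, S=3:2

P = 13.34/6.67 ≈ 2.000 → 2:1 (2.000)
Q = 9.03/6.80 ≈ 1.328 → 4:3 (1.333)
R = 6.57/4.03 ≈ 1.630 → golden ratio (1.618)
S = 24.73/16.47 ≈ 1.502 → 3:2 (1.500)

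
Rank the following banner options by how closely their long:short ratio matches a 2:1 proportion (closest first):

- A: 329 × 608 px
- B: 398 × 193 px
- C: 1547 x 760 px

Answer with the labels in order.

C, B, A

A: 608/329 ≈ 1.848 → |1.848 − 2.000| = 0.152
B: 398/193 ≈ 2.062 → |2.062 − 2.000| = 0.062
C: 1547/760 ≈ 2.036 → |2.036 − 2.000| = 0.036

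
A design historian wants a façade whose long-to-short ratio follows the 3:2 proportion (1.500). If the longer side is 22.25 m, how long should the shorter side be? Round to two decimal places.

3:2 = 1.50000.
Shorter side = 22.25 ÷ 1.50000 ≈ 14.8333 → 14.83 m.

14.83 m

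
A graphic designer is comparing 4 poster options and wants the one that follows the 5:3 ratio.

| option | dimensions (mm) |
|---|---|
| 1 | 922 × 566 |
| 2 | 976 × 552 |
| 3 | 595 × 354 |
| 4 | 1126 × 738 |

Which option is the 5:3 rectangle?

3

Target 5:3 ≈ 1.667.
1: 1.629 (Δ0.038)  2: 1.768 (Δ0.101)  3: 1.681 (Δ0.014)  4: 1.526 (Δ0.141)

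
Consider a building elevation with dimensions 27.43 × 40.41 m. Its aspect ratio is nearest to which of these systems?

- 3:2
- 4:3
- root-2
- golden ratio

3:2

Ratio = 40.41 / 27.43 ≈ 1.473.
Distances: 3:2 1.500 (Δ 0.027); 4:3 1.333 (Δ 0.140); root-2 1.414 (Δ 0.059); golden ratio 1.618 (Δ 0.145).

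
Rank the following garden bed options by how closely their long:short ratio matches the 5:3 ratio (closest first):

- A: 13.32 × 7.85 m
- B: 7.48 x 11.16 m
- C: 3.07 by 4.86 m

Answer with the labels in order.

Ratios: A = 13.32 / 7.85 ≈ 1.697; B = 11.16 / 7.48 ≈ 1.492; C = 4.86 / 3.07 ≈ 1.583.
|Δ from 1.667|: A 0.030; B 0.175; C 0.084.

A, C, B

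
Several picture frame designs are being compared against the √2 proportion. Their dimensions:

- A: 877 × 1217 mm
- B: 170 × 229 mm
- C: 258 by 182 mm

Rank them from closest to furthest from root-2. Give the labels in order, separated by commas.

A: 1217/877 ≈ 1.388 → |1.388 − 1.414| = 0.026
B: 229/170 ≈ 1.347 → |1.347 − 1.414| = 0.067
C: 258/182 ≈ 1.418 → |1.418 − 1.414| = 0.004

C, A, B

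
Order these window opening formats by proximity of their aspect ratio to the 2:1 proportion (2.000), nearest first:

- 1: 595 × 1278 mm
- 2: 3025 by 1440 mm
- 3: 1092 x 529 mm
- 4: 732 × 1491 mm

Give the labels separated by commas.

1: 1278/595 ≈ 2.148 → |2.148 − 2.000| = 0.148
2: 3025/1440 ≈ 2.101 → |2.101 − 2.000| = 0.101
3: 1092/529 ≈ 2.064 → |2.064 − 2.000| = 0.064
4: 1491/732 ≈ 2.037 → |2.037 − 2.000| = 0.037

4, 3, 2, 1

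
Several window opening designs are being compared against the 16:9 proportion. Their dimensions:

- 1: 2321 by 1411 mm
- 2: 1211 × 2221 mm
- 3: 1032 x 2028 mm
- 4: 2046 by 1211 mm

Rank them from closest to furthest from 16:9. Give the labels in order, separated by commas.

2, 4, 1, 3

1: 2321/1411 ≈ 1.645 → |1.645 − 1.778| = 0.133
2: 2221/1211 ≈ 1.834 → |1.834 − 1.778| = 0.056
3: 2028/1032 ≈ 1.965 → |1.965 − 1.778| = 0.187
4: 2046/1211 ≈ 1.690 → |1.690 − 1.778| = 0.088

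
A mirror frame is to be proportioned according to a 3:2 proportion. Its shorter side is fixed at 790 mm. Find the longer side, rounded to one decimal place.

1185.0 mm

3:2 = 1.50000.
Longer side = 790 × 1.50000 ≈ 1185.000 → 1185.0 mm.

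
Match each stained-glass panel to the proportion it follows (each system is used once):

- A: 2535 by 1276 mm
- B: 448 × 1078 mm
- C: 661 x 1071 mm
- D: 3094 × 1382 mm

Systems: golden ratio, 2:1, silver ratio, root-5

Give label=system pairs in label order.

A=2:1, B=silver ratio, C=golden ratio, D=root-5

A = 2535/1276 ≈ 1.987 → 2:1 (2.000)
B = 1078/448 ≈ 2.406 → silver ratio (2.414)
C = 1071/661 ≈ 1.620 → golden ratio (1.618)
D = 3094/1382 ≈ 2.239 → root-5 (2.236)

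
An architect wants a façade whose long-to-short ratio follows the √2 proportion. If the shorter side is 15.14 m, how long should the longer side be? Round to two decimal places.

21.41 m

root-2 ≈ 1.41421.
Longer side = 15.14 × 1.41421 ≈ 21.4111 → 21.41 m.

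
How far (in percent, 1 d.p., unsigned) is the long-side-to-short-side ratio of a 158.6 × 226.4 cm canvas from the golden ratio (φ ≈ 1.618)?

Ratio = 226.4 / 158.6 ≈ 1.4275.
Ideal golden ratio ≈ 1.6180. |1.4275 − 1.6180| / 1.6180 ≈ 11.77% → 11.8%.

11.8%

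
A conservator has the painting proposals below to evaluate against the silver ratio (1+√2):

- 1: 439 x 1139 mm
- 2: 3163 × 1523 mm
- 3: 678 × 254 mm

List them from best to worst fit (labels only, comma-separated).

1, 3, 2

Ratios: 1 = 1139 / 439 ≈ 2.595; 2 = 3163 / 1523 ≈ 2.077; 3 = 678 / 254 ≈ 2.669.
|Δ from 2.414|: 1 0.181; 2 0.337; 3 0.255.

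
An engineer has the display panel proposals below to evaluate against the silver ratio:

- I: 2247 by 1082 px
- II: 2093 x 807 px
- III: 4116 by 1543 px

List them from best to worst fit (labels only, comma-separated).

Ratios: I = 2247 / 1082 ≈ 2.077; II = 2093 / 807 ≈ 2.594; III = 4116 / 1543 ≈ 2.668.
|Δ from 2.414|: I 0.337; II 0.180; III 0.254.

II, III, I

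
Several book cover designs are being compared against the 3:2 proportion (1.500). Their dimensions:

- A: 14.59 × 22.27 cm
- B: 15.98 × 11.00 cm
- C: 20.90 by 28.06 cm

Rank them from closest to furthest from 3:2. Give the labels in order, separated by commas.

A, B, C

A: 22.27/14.59 ≈ 1.526 → |1.526 − 1.500| = 0.026
B: 15.98/11.00 ≈ 1.453 → |1.453 − 1.500| = 0.047
C: 28.06/20.90 ≈ 1.343 → |1.343 − 1.500| = 0.157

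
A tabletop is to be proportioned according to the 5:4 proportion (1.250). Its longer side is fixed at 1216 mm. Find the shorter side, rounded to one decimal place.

5:4 = 1.25000.
Shorter side = 1216 ÷ 1.25000 ≈ 972.800 → 972.8 mm.

972.8 mm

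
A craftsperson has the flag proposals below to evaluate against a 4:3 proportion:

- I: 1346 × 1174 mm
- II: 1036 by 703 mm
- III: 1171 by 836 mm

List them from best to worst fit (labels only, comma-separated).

I: 1346/1174 ≈ 1.147 → |1.147 − 1.333| = 0.186
II: 1036/703 ≈ 1.474 → |1.474 − 1.333| = 0.141
III: 1171/836 ≈ 1.401 → |1.401 − 1.333| = 0.068

III, II, I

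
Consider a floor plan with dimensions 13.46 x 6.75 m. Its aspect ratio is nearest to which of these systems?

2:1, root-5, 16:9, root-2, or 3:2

Ratio = 13.46 / 6.75 ≈ 1.994.
Distances: 2:1 2.000 (Δ 0.006); root-5 2.236 (Δ 0.242); 16:9 1.778 (Δ 0.216); root-2 1.414 (Δ 0.580); 3:2 1.500 (Δ 0.494).

2:1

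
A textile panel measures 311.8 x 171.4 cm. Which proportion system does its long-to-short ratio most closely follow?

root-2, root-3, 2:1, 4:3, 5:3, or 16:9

16:9

Ratio = 311.8 / 171.4 ≈ 1.819.
Distances: root-2 1.414 (Δ 0.405); root-3 1.732 (Δ 0.087); 2:1 2.000 (Δ 0.181); 4:3 1.333 (Δ 0.486); 5:3 1.667 (Δ 0.152); 16:9 1.778 (Δ 0.041).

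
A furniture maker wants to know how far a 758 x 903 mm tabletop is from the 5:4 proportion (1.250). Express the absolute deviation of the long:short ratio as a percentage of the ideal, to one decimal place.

4.7%

Ratio = 903 / 758 ≈ 1.1913.
Ideal 5:4 = 1.2500. |1.1913 − 1.2500| / 1.2500 ≈ 4.70% → 4.7%.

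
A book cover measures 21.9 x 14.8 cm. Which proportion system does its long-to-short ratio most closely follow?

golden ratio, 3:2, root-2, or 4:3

3:2

21.9/14.8 ≈ 1.480. Nearest candidates are 3:2 (1.500, off by 0.020) and root-2 (1.414, off by 0.066).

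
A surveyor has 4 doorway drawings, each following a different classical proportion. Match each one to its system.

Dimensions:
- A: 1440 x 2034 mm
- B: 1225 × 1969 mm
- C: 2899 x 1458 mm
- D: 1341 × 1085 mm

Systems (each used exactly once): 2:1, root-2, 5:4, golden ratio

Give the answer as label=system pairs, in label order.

A=root-2, B=golden ratio, C=2:1, D=5:4

Ratios: A ≈ 1.413; B ≈ 1.607; C ≈ 1.988; D ≈ 1.236.
Targets: 2:1 ≈ 2.000; root-2 ≈ 1.414; 5:4 ≈ 1.250; golden ratio ≈ 1.618.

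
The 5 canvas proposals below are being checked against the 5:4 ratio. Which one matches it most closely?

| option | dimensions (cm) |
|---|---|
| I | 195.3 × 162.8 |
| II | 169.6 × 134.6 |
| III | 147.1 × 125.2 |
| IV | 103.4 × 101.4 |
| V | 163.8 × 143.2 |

II

Target 5:4 ≈ 1.250.
I: 1.200 (Δ0.050)  II: 1.260 (Δ0.010)  III: 1.175 (Δ0.075)  IV: 1.020 (Δ0.230)  V: 1.144 (Δ0.106)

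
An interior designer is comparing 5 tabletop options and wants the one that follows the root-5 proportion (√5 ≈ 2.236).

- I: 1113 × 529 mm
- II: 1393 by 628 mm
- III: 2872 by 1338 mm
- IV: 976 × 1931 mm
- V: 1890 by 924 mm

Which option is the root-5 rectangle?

Target root-5 ≈ 2.236.
I: 2.104 (Δ0.132)  II: 2.218 (Δ0.018)  III: 2.146 (Δ0.090)  IV: 1.978 (Δ0.258)  V: 2.045 (Δ0.191)

II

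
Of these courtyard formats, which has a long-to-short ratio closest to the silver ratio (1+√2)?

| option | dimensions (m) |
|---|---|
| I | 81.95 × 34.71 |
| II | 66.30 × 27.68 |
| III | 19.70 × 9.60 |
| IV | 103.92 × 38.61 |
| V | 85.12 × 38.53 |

Target silver ratio ≈ 2.414.
I: 2.361 (Δ0.053)  II: 2.395 (Δ0.019)  III: 2.052 (Δ0.362)  IV: 2.692 (Δ0.278)  V: 2.209 (Δ0.205)

II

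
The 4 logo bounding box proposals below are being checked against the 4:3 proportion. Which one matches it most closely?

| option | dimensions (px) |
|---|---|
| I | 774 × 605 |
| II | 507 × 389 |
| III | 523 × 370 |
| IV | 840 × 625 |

Ratios (long/short): I ≈ 1.279; II ≈ 1.303; III ≈ 1.414; IV ≈ 1.344.
4:3 ≈ 1.333; option IV is nearest (Δ 0.011).

IV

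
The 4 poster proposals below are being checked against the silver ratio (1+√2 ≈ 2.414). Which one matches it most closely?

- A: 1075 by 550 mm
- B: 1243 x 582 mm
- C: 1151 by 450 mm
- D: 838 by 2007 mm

D

Target silver ratio ≈ 2.414.
A: 1.955 (Δ0.459)  B: 2.136 (Δ0.278)  C: 2.558 (Δ0.144)  D: 2.395 (Δ0.019)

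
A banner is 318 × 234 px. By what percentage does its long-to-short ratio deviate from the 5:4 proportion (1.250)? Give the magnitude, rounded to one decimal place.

8.7%

Ratio = 318 / 234 ≈ 1.3590.
Ideal 5:4 = 1.2500. |1.3590 − 1.2500| / 1.2500 ≈ 8.72% → 8.7%.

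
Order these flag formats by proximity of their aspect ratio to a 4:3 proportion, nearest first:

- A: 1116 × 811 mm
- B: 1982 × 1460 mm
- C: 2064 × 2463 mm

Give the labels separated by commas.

B, A, C

A: 1116/811 ≈ 1.376 → |1.376 − 1.333| = 0.043
B: 1982/1460 ≈ 1.358 → |1.358 − 1.333| = 0.025
C: 2463/2064 ≈ 1.193 → |1.193 − 1.333| = 0.140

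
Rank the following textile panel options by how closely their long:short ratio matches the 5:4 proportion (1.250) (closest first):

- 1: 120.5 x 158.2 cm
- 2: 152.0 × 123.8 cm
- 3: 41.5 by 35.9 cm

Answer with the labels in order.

2, 1, 3

Ratios: 1 = 158.2 / 120.5 ≈ 1.313; 2 = 152.0 / 123.8 ≈ 1.228; 3 = 41.5 / 35.9 ≈ 1.156.
|Δ from 1.250|: 1 0.063; 2 0.022; 3 0.094.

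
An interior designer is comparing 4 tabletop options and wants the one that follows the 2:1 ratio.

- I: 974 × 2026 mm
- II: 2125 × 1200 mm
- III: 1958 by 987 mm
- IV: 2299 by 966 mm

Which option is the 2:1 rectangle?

III

Ratios (long/short): I ≈ 2.080; II ≈ 1.771; III ≈ 1.984; IV ≈ 2.380.
2:1 ≈ 2.000; option III is nearest (Δ 0.016).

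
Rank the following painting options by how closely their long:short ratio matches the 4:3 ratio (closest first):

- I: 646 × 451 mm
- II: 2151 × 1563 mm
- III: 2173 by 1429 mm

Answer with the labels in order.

Ratios: I = 646 / 451 ≈ 1.432; II = 2151 / 1563 ≈ 1.376; III = 2173 / 1429 ≈ 1.521.
|Δ from 1.333|: I 0.099; II 0.043; III 0.188.

II, I, III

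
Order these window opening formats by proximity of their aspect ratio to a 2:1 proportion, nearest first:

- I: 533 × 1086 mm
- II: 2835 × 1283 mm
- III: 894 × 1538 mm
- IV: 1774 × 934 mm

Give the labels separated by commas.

I, IV, II, III

Ratios: I = 1086 / 533 ≈ 2.038; II = 2835 / 1283 ≈ 2.210; III = 1538 / 894 ≈ 1.720; IV = 1774 / 934 ≈ 1.899.
|Δ from 2.000|: I 0.038; II 0.210; III 0.280; IV 0.101.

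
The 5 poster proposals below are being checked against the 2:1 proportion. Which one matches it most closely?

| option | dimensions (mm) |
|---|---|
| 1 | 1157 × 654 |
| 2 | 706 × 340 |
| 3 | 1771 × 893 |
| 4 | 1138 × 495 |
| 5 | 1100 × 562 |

3

Target 2:1 ≈ 2.000.
1: 1.769 (Δ0.231)  2: 2.076 (Δ0.076)  3: 1.983 (Δ0.017)  4: 2.299 (Δ0.299)  5: 1.957 (Δ0.043)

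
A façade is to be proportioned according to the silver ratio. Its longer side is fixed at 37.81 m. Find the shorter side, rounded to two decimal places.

silver ratio ≈ 2.41421.
Shorter side = 37.81 ÷ 2.41421 ≈ 15.6614 → 15.66 m.

15.66 m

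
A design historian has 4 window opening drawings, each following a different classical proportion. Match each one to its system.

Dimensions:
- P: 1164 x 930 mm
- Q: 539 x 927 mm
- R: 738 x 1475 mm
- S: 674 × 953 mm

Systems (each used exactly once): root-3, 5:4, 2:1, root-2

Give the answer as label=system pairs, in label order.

P=5:4, Q=root-3, R=2:1, S=root-2

P = 1164/930 ≈ 1.252 → 5:4 (1.250)
Q = 927/539 ≈ 1.720 → root-3 (1.732)
R = 1475/738 ≈ 1.999 → 2:1 (2.000)
S = 953/674 ≈ 1.414 → root-2 (1.414)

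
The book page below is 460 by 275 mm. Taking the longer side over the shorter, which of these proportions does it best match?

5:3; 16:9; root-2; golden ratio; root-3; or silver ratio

Ratio = 460 / 275 ≈ 1.673.
Distances: 5:3 1.667 (Δ 0.006); 16:9 1.778 (Δ 0.105); root-2 1.414 (Δ 0.259); golden ratio 1.618 (Δ 0.055); root-3 1.732 (Δ 0.059); silver ratio 2.414 (Δ 0.741).

5:3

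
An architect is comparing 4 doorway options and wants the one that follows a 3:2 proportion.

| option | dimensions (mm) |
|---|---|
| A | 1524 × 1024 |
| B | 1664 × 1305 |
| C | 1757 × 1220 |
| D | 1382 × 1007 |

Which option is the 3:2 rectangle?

A

Target 3:2 ≈ 1.500.
A: 1.488 (Δ0.012)  B: 1.275 (Δ0.225)  C: 1.440 (Δ0.060)  D: 1.372 (Δ0.128)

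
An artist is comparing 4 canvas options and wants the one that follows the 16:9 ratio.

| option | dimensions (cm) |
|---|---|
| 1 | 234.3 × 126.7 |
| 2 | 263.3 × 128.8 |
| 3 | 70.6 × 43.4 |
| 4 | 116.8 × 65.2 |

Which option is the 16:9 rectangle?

Ratios (long/short): 1 ≈ 1.849; 2 ≈ 2.044; 3 ≈ 1.627; 4 ≈ 1.791.
16:9 ≈ 1.778; option 4 is nearest (Δ 0.013).

4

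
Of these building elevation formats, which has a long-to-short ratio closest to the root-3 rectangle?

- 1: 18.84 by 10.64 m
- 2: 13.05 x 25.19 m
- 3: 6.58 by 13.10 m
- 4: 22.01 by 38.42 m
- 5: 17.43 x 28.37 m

Ratios (long/short): 1 ≈ 1.771; 2 ≈ 1.930; 3 ≈ 1.991; 4 ≈ 1.746; 5 ≈ 1.628.
root-3 ≈ 1.732; option 4 is nearest (Δ 0.014).

4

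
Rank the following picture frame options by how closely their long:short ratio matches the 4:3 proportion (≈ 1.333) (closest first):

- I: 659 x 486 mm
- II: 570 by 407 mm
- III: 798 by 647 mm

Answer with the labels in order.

I, II, III

I: 659/486 ≈ 1.356 → |1.356 − 1.333| = 0.023
II: 570/407 ≈ 1.400 → |1.400 − 1.333| = 0.067
III: 798/647 ≈ 1.233 → |1.233 − 1.333| = 0.100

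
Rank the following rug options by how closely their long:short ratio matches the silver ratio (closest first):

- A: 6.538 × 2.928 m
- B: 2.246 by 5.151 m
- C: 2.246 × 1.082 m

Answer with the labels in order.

B, A, C

Ratios: A = 6.538 / 2.928 ≈ 2.233; B = 5.151 / 2.246 ≈ 2.293; C = 2.246 / 1.082 ≈ 2.076.
|Δ from 2.414|: A 0.181; B 0.121; C 0.338.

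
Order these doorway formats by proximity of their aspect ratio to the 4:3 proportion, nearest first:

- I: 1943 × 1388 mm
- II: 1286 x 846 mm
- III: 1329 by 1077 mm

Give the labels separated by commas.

Ratios: I = 1943 / 1388 ≈ 1.400; II = 1286 / 846 ≈ 1.520; III = 1329 / 1077 ≈ 1.234.
|Δ from 1.333|: I 0.067; II 0.187; III 0.099.

I, III, II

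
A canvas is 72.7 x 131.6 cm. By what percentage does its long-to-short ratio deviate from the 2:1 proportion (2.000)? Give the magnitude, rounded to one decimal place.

9.5%

Ratio = 131.6 / 72.7 ≈ 1.8102.
Ideal 2:1 = 2.0000. |1.8102 − 2.0000| / 2.0000 ≈ 9.49% → 9.5%.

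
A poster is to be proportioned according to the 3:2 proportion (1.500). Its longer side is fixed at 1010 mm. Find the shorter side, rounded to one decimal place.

673.3 mm

3:2 = 1.50000.
Shorter side = 1010 ÷ 1.50000 ≈ 673.333 → 673.3 mm.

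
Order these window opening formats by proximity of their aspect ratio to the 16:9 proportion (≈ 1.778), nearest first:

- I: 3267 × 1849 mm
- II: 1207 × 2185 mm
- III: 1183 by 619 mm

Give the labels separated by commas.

I, II, III

I: 3267/1849 ≈ 1.767 → |1.767 − 1.778| = 0.011
II: 2185/1207 ≈ 1.810 → |1.810 − 1.778| = 0.032
III: 1183/619 ≈ 1.911 → |1.911 − 1.778| = 0.133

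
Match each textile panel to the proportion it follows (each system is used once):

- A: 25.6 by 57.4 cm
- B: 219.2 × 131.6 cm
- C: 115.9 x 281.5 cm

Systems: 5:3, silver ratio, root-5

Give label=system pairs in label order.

Ratios: A ≈ 2.242; B ≈ 1.666; C ≈ 2.429.
Targets: 5:3 ≈ 1.667; silver ratio ≈ 2.414; root-5 ≈ 2.236.

A=root-5, B=5:3, C=silver ratio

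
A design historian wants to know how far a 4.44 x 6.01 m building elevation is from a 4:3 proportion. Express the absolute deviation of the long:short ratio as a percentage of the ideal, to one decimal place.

1.5%

Ratio = 6.01 / 4.44 ≈ 1.3536.
Ideal 4:3 ≈ 1.3333. |1.3536 − 1.3333| / 1.3333 ≈ 1.52% → 1.5%.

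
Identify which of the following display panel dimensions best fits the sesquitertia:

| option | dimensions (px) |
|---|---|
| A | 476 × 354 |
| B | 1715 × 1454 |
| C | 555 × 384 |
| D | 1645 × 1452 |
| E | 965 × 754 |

A

Target 4:3 ≈ 1.333.
A: 1.345 (Δ0.012)  B: 1.180 (Δ0.153)  C: 1.445 (Δ0.112)  D: 1.133 (Δ0.200)  E: 1.280 (Δ0.053)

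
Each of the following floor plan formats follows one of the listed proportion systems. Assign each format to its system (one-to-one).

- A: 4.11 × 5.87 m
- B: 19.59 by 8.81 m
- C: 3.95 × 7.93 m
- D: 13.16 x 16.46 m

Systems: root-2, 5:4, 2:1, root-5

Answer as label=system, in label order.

Ratios: A ≈ 1.428; B ≈ 2.224; C ≈ 2.008; D ≈ 1.251.
Targets: root-2 ≈ 1.414; 5:4 ≈ 1.250; 2:1 ≈ 2.000; root-5 ≈ 2.236.

A=root-2, B=root-5, C=2:1, D=5:4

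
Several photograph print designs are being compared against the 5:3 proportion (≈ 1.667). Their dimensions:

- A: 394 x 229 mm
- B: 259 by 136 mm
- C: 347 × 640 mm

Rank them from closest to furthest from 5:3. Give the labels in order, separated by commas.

A, C, B

A: 394/229 ≈ 1.721 → |1.721 − 1.667| = 0.054
B: 259/136 ≈ 1.904 → |1.904 − 1.667| = 0.237
C: 640/347 ≈ 1.844 → |1.844 − 1.667| = 0.177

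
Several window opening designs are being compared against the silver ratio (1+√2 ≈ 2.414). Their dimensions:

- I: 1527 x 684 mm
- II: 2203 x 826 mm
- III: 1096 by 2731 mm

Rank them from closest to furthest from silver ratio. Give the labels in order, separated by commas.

Ratios: I = 1527 / 684 ≈ 2.232; II = 2203 / 826 ≈ 2.667; III = 2731 / 1096 ≈ 2.492.
|Δ from 2.414|: I 0.182; II 0.253; III 0.078.

III, I, II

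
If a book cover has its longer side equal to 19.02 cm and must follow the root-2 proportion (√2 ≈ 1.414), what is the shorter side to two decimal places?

root-2 ≈ 1.41421.
Shorter side = 19.02 ÷ 1.41421 ≈ 13.4492 → 13.45 cm.

13.45 cm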